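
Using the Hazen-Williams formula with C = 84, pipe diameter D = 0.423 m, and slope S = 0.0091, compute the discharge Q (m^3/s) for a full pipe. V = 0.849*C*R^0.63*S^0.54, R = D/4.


For a full circular pipe, R = D/4 = 0.423/4 = 0.1057 m.
V = 0.849 * 84 * 0.1057^0.63 * 0.0091^0.54
  = 0.849 * 84 * 0.242827 * 0.079046
  = 1.3689 m/s.
Pipe area A = pi*D^2/4 = pi*0.423^2/4 = 0.1405 m^2.
Q = A * V = 0.1405 * 1.3689 = 0.1924 m^3/s.

0.1924


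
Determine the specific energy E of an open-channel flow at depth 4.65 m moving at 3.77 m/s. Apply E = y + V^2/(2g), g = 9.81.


Specific energy E = y + V^2/(2g).
Velocity head = V^2/(2g) = 3.77^2 / (2*9.81) = 14.2129 / 19.62 = 0.7244 m.
E = 4.65 + 0.7244 = 5.3744 m.

5.3744


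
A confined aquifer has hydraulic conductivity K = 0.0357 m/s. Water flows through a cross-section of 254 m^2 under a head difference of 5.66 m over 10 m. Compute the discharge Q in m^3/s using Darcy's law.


Darcy's law: Q = K * A * i, where i = dh/L.
Hydraulic gradient i = 5.66 / 10 = 0.566.
Q = 0.0357 * 254 * 0.566
  = 5.1324 m^3/s.

5.1324


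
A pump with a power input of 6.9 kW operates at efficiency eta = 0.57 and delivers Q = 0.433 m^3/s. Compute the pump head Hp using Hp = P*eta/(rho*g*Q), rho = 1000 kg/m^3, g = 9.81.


Pump head formula: Hp = P * eta / (rho * g * Q).
Numerator: P * eta = 6.9 * 1000 * 0.57 = 3933.0 W.
Denominator: rho * g * Q = 1000 * 9.81 * 0.433 = 4247.73.
Hp = 3933.0 / 4247.73 = 0.93 m.

0.93


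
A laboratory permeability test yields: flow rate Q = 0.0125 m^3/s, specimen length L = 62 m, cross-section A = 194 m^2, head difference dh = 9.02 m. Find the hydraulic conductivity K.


From K = Q*L / (A*dh):
Numerator: Q*L = 0.0125 * 62 = 0.775.
Denominator: A*dh = 194 * 9.02 = 1749.88.
K = 0.775 / 1749.88 = 0.000443 m/s.

0.000443


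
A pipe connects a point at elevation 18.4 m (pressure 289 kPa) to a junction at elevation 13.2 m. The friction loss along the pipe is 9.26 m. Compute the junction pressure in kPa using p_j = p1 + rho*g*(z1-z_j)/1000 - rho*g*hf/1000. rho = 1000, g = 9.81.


Junction pressure: p_j = p1 + rho*g*(z1 - z_j)/1000 - rho*g*hf/1000.
Elevation term = 1000*9.81*(18.4 - 13.2)/1000 = 51.012 kPa.
Friction term = 1000*9.81*9.26/1000 = 90.841 kPa.
p_j = 289 + 51.012 - 90.841 = 249.17 kPa.

249.17


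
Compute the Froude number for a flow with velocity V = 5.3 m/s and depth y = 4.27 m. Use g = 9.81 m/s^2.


The Froude number is defined as Fr = V / sqrt(g*y).
g*y = 9.81 * 4.27 = 41.8887.
sqrt(g*y) = sqrt(41.8887) = 6.4721.
Fr = 5.3 / 6.4721 = 0.8189.

0.8189


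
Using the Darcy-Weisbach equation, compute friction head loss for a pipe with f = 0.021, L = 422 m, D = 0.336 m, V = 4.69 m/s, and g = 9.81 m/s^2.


Darcy-Weisbach equation: h_f = f * (L/D) * V^2/(2g).
f * L/D = 0.021 * 422/0.336 = 26.375.
V^2/(2g) = 4.69^2 / (2*9.81) = 21.9961 / 19.62 = 1.1211 m.
h_f = 26.375 * 1.1211 = 29.569 m.

29.569


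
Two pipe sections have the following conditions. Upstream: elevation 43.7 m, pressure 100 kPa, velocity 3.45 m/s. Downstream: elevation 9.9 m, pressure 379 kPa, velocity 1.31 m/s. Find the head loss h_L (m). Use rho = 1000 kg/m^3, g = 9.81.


Total head at each section: H = z + p/(rho*g) + V^2/(2g).
H1 = 43.7 + 100*1000/(1000*9.81) + 3.45^2/(2*9.81)
   = 43.7 + 10.194 + 0.6067
   = 54.5 m.
H2 = 9.9 + 379*1000/(1000*9.81) + 1.31^2/(2*9.81)
   = 9.9 + 38.634 + 0.0875
   = 48.622 m.
h_L = H1 - H2 = 54.5 - 48.622 = 5.879 m.

5.879


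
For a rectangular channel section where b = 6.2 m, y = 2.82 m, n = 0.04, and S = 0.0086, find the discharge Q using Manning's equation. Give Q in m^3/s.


For a rectangular channel, the cross-sectional area A = b * y = 6.2 * 2.82 = 17.48 m^2.
The wetted perimeter P = b + 2y = 6.2 + 2*2.82 = 11.84 m.
Hydraulic radius R = A/P = 17.48/11.84 = 1.4767 m.
Velocity V = (1/n)*R^(2/3)*S^(1/2) = (1/0.04)*1.4767^(2/3)*0.0086^(1/2) = 3.0064 m/s.
Discharge Q = A * V = 17.48 * 3.0064 = 52.564 m^3/s.

52.564


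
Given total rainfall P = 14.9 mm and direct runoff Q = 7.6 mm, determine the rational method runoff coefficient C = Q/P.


The runoff coefficient C = runoff depth / rainfall depth.
C = 7.6 / 14.9
  = 0.5101.

0.5101


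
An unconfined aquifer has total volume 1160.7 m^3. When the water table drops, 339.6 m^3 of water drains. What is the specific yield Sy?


Specific yield Sy = Volume drained / Total volume.
Sy = 339.6 / 1160.7
   = 0.2926.

0.2926


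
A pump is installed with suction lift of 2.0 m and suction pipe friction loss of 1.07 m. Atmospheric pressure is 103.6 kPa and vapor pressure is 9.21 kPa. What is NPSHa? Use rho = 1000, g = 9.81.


NPSHa = p_atm/(rho*g) - z_s - hf_s - p_vap/(rho*g).
p_atm/(rho*g) = 103.6*1000 / (1000*9.81) = 10.561 m.
p_vap/(rho*g) = 9.21*1000 / (1000*9.81) = 0.939 m.
NPSHa = 10.561 - 2.0 - 1.07 - 0.939
      = 6.55 m.

6.55


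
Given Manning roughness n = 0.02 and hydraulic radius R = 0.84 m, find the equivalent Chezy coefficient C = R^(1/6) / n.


The Chezy coefficient relates to Manning's n through C = R^(1/6) / n.
R^(1/6) = 0.84^(1/6) = 0.971359.
C = 0.971359 / 0.02 = 48.57 m^(1/2)/s.

48.57


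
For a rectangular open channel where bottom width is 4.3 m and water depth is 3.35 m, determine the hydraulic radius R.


For a rectangular section:
Flow area A = b * y = 4.3 * 3.35 = 14.4 m^2.
Wetted perimeter P = b + 2y = 4.3 + 2*3.35 = 11.0 m.
Hydraulic radius R = A/P = 14.4 / 11.0 = 1.3095 m.

1.3095


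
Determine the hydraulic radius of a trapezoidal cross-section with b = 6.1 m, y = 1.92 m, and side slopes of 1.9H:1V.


For a trapezoidal section with side slope z:
A = (b + z*y)*y = (6.1 + 1.9*1.92)*1.92 = 18.716 m^2.
P = b + 2*y*sqrt(1 + z^2) = 6.1 + 2*1.92*sqrt(1 + 1.9^2) = 14.345 m.
R = A/P = 18.716 / 14.345 = 1.3047 m.

1.3047


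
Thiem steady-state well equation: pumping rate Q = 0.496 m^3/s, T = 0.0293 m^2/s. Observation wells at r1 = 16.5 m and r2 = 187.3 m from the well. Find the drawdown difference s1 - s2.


Thiem equation: s1 - s2 = Q/(2*pi*T) * ln(r2/r1).
ln(r2/r1) = ln(187.3/16.5) = 2.4294.
Q/(2*pi*T) = 0.496 / (2*pi*0.0293) = 0.496 / 0.1841 = 2.6942.
s1 - s2 = 2.6942 * 2.4294 = 6.5452 m.

6.5452


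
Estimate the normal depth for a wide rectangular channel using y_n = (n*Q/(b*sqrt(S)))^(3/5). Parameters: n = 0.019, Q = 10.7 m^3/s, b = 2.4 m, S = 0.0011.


We use the wide-channel approximation y_n = (n*Q/(b*sqrt(S)))^(3/5).
sqrt(S) = sqrt(0.0011) = 0.033166.
Numerator: n*Q = 0.019 * 10.7 = 0.2033.
Denominator: b*sqrt(S) = 2.4 * 0.033166 = 0.079598.
arg = 2.5541.
y_n = 2.5541^(3/5) = 1.7552 m.

1.7552


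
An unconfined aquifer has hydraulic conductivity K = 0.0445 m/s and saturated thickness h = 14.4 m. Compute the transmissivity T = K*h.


Transmissivity is defined as T = K * h.
T = 0.0445 * 14.4
  = 0.6408 m^2/s.

0.6408


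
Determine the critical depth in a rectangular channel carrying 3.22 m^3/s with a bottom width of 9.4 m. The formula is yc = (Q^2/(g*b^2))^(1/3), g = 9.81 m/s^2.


Using yc = (Q^2 / (g * b^2))^(1/3):
Q^2 = 3.22^2 = 10.37.
g * b^2 = 9.81 * 9.4^2 = 9.81 * 88.36 = 866.81.
Q^2 / (g*b^2) = 10.37 / 866.81 = 0.012.
yc = 0.012^(1/3) = 0.2287 m.

0.2287


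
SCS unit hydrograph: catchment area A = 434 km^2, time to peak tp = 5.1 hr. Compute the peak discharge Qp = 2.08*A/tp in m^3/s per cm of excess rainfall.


SCS formula: Qp = 2.08 * A / tp.
Qp = 2.08 * 434 / 5.1
   = 902.72 / 5.1
   = 177.0 m^3/s per cm.

177.0


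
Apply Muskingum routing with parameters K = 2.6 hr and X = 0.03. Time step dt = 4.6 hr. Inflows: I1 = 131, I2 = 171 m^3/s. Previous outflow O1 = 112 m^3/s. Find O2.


Muskingum coefficients:
denom = 2*K*(1-X) + dt = 2*2.6*(1-0.03) + 4.6 = 9.644.
C0 = (dt - 2*K*X)/denom = (4.6 - 2*2.6*0.03)/9.644 = 0.4608.
C1 = (dt + 2*K*X)/denom = (4.6 + 2*2.6*0.03)/9.644 = 0.4932.
C2 = (2*K*(1-X) - dt)/denom = 0.046.
O2 = C0*I2 + C1*I1 + C2*O1
   = 0.4608*171 + 0.4932*131 + 0.046*112
   = 148.56 m^3/s.

148.56


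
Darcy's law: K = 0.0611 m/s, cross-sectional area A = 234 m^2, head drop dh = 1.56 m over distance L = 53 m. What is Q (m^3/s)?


Darcy's law: Q = K * A * i, where i = dh/L.
Hydraulic gradient i = 1.56 / 53 = 0.029434.
Q = 0.0611 * 234 * 0.029434
  = 0.4208 m^3/s.

0.4208


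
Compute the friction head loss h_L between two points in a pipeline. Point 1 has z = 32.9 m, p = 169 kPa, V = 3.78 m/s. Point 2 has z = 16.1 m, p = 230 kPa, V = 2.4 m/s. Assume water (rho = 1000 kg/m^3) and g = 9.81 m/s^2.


Total head at each section: H = z + p/(rho*g) + V^2/(2g).
H1 = 32.9 + 169*1000/(1000*9.81) + 3.78^2/(2*9.81)
   = 32.9 + 17.227 + 0.7283
   = 50.856 m.
H2 = 16.1 + 230*1000/(1000*9.81) + 2.4^2/(2*9.81)
   = 16.1 + 23.445 + 0.2936
   = 39.839 m.
h_L = H1 - H2 = 50.856 - 39.839 = 11.017 m.

11.017


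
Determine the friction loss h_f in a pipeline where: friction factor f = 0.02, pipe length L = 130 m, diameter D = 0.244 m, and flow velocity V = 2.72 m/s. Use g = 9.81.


Darcy-Weisbach equation: h_f = f * (L/D) * V^2/(2g).
f * L/D = 0.02 * 130/0.244 = 10.6557.
V^2/(2g) = 2.72^2 / (2*9.81) = 7.3984 / 19.62 = 0.3771 m.
h_f = 10.6557 * 0.3771 = 4.018 m.

4.018


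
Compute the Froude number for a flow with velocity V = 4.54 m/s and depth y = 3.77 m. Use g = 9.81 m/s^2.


The Froude number is defined as Fr = V / sqrt(g*y).
g*y = 9.81 * 3.77 = 36.9837.
sqrt(g*y) = sqrt(36.9837) = 6.0814.
Fr = 4.54 / 6.0814 = 0.7465.

0.7465


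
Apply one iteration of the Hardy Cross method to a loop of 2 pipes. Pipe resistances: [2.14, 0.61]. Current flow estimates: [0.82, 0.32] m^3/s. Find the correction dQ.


Numerator terms (r*Q*|Q|): 2.14*0.82*|0.82| = 1.4389; 0.61*0.32*|0.32| = 0.0625.
Sum of numerator = 1.5014.
Denominator terms (r*|Q|): 2.14*|0.82| = 1.7548; 0.61*|0.32| = 0.1952.
2 * sum of denominator = 2 * 1.95 = 3.9.
dQ = -1.5014 / 3.9 = -0.385 m^3/s.

-0.385


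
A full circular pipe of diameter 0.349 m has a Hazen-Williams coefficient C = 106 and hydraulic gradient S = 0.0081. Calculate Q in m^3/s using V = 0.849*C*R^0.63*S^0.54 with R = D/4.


For a full circular pipe, R = D/4 = 0.349/4 = 0.0872 m.
V = 0.849 * 106 * 0.0872^0.63 * 0.0081^0.54
  = 0.849 * 106 * 0.215121 * 0.07423
  = 1.4371 m/s.
Pipe area A = pi*D^2/4 = pi*0.349^2/4 = 0.0957 m^2.
Q = A * V = 0.0957 * 1.4371 = 0.1375 m^3/s.

0.1375


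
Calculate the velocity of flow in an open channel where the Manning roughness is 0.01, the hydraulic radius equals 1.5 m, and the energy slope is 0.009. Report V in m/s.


Manning's equation gives V = (1/n) * R^(2/3) * S^(1/2).
First, compute R^(2/3) = 1.5^(2/3) = 1.3104.
Next, S^(1/2) = 0.009^(1/2) = 0.094868.
Then 1/n = 1/0.01 = 100.0.
V = 100.0 * 1.3104 * 0.094868 = 12.4313 m/s.

12.4313


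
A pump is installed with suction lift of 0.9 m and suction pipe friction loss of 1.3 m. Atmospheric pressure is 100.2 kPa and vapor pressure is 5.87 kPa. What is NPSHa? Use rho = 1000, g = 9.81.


NPSHa = p_atm/(rho*g) - z_s - hf_s - p_vap/(rho*g).
p_atm/(rho*g) = 100.2*1000 / (1000*9.81) = 10.214 m.
p_vap/(rho*g) = 5.87*1000 / (1000*9.81) = 0.598 m.
NPSHa = 10.214 - 0.9 - 1.3 - 0.598
      = 7.42 m.

7.42


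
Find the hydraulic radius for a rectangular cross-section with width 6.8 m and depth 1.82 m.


For a rectangular section:
Flow area A = b * y = 6.8 * 1.82 = 12.38 m^2.
Wetted perimeter P = b + 2y = 6.8 + 2*1.82 = 10.44 m.
Hydraulic radius R = A/P = 12.38 / 10.44 = 1.1854 m.

1.1854


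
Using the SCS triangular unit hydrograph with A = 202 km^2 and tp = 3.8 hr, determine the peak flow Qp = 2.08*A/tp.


SCS formula: Qp = 2.08 * A / tp.
Qp = 2.08 * 202 / 3.8
   = 420.16 / 3.8
   = 110.57 m^3/s per cm.

110.57


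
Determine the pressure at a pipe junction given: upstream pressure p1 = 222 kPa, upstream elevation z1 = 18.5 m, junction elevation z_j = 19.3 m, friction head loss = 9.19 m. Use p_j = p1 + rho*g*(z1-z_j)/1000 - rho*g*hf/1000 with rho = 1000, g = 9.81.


Junction pressure: p_j = p1 + rho*g*(z1 - z_j)/1000 - rho*g*hf/1000.
Elevation term = 1000*9.81*(18.5 - 19.3)/1000 = -7.848 kPa.
Friction term = 1000*9.81*9.19/1000 = 90.154 kPa.
p_j = 222 + -7.848 - 90.154 = 124.0 kPa.

124.0


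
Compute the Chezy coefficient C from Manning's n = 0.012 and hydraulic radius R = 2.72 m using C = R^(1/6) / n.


The Chezy coefficient relates to Manning's n through C = R^(1/6) / n.
R^(1/6) = 2.72^(1/6) = 1.181485.
C = 1.181485 / 0.012 = 98.46 m^(1/2)/s.

98.46


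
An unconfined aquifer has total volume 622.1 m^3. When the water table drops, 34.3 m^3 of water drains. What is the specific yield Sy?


Specific yield Sy = Volume drained / Total volume.
Sy = 34.3 / 622.1
   = 0.0551.

0.0551


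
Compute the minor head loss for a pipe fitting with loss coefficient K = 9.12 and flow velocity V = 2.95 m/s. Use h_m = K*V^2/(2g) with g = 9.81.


Minor loss formula: h_m = K * V^2/(2g).
V^2 = 2.95^2 = 8.7025.
V^2/(2g) = 8.7025 / 19.62 = 0.4436 m.
h_m = 9.12 * 0.4436 = 4.0452 m.

4.0452


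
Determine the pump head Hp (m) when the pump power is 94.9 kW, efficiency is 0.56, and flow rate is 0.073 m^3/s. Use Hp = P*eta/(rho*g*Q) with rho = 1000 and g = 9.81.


Pump head formula: Hp = P * eta / (rho * g * Q).
Numerator: P * eta = 94.9 * 1000 * 0.56 = 53144.0 W.
Denominator: rho * g * Q = 1000 * 9.81 * 0.073 = 716.13.
Hp = 53144.0 / 716.13 = 74.21 m.

74.21


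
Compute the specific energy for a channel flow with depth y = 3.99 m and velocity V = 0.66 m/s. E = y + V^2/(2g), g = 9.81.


Specific energy E = y + V^2/(2g).
Velocity head = V^2/(2g) = 0.66^2 / (2*9.81) = 0.4356 / 19.62 = 0.0222 m.
E = 3.99 + 0.0222 = 4.0122 m.

4.0122


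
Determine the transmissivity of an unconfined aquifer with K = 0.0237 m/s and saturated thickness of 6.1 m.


Transmissivity is defined as T = K * h.
T = 0.0237 * 6.1
  = 0.1446 m^2/s.

0.1446


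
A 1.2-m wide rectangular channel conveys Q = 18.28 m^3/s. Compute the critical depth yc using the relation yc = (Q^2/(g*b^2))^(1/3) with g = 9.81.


Using yc = (Q^2 / (g * b^2))^(1/3):
Q^2 = 18.28^2 = 334.16.
g * b^2 = 9.81 * 1.2^2 = 9.81 * 1.44 = 14.13.
Q^2 / (g*b^2) = 334.16 / 14.13 = 23.649.
yc = 23.649^(1/3) = 2.8706 m.

2.8706


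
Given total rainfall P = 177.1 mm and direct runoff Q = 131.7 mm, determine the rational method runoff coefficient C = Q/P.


The runoff coefficient C = runoff depth / rainfall depth.
C = 131.7 / 177.1
  = 0.7436.

0.7436


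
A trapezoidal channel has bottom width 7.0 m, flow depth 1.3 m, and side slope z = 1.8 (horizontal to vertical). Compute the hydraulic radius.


For a trapezoidal section with side slope z:
A = (b + z*y)*y = (7.0 + 1.8*1.3)*1.3 = 12.142 m^2.
P = b + 2*y*sqrt(1 + z^2) = 7.0 + 2*1.3*sqrt(1 + 1.8^2) = 12.354 m.
R = A/P = 12.142 / 12.354 = 0.9829 m.

0.9829


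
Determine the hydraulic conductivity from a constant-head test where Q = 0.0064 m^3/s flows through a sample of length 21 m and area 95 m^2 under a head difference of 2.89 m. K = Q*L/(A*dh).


From K = Q*L / (A*dh):
Numerator: Q*L = 0.0064 * 21 = 0.1344.
Denominator: A*dh = 95 * 2.89 = 274.55.
K = 0.1344 / 274.55 = 0.00049 m/s.

0.00049


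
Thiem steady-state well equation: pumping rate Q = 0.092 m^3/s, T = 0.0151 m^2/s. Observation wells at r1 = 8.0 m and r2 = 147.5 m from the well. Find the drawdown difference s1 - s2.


Thiem equation: s1 - s2 = Q/(2*pi*T) * ln(r2/r1).
ln(r2/r1) = ln(147.5/8.0) = 2.9144.
Q/(2*pi*T) = 0.092 / (2*pi*0.0151) = 0.092 / 0.0949 = 0.9697.
s1 - s2 = 0.9697 * 2.9144 = 2.826 m.

2.826


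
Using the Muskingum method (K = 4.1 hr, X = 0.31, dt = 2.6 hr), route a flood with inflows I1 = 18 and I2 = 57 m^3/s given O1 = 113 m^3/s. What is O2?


Muskingum coefficients:
denom = 2*K*(1-X) + dt = 2*4.1*(1-0.31) + 2.6 = 8.258.
C0 = (dt - 2*K*X)/denom = (2.6 - 2*4.1*0.31)/8.258 = 0.007.
C1 = (dt + 2*K*X)/denom = (2.6 + 2*4.1*0.31)/8.258 = 0.6227.
C2 = (2*K*(1-X) - dt)/denom = 0.3703.
O2 = C0*I2 + C1*I1 + C2*O1
   = 0.007*57 + 0.6227*18 + 0.3703*113
   = 53.45 m^3/s.

53.45


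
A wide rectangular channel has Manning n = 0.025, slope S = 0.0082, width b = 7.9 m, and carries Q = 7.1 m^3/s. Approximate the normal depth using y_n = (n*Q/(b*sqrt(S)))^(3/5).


We use the wide-channel approximation y_n = (n*Q/(b*sqrt(S)))^(3/5).
sqrt(S) = sqrt(0.0082) = 0.090554.
Numerator: n*Q = 0.025 * 7.1 = 0.1775.
Denominator: b*sqrt(S) = 7.9 * 0.090554 = 0.715377.
arg = 0.2481.
y_n = 0.2481^(3/5) = 0.4333 m.

0.4333


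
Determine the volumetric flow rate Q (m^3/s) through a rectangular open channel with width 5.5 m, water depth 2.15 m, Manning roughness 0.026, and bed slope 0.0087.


For a rectangular channel, the cross-sectional area A = b * y = 5.5 * 2.15 = 11.82 m^2.
The wetted perimeter P = b + 2y = 5.5 + 2*2.15 = 9.8 m.
Hydraulic radius R = A/P = 11.82/9.8 = 1.2066 m.
Velocity V = (1/n)*R^(2/3)*S^(1/2) = (1/0.026)*1.2066^(2/3)*0.0087^(1/2) = 4.066 m/s.
Discharge Q = A * V = 11.82 * 4.066 = 48.081 m^3/s.

48.081


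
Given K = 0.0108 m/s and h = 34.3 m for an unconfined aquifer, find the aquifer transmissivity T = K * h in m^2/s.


Transmissivity is defined as T = K * h.
T = 0.0108 * 34.3
  = 0.3704 m^2/s.

0.3704


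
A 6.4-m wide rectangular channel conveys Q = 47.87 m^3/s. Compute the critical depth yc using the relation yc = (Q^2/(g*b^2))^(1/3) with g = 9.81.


Using yc = (Q^2 / (g * b^2))^(1/3):
Q^2 = 47.87^2 = 2291.54.
g * b^2 = 9.81 * 6.4^2 = 9.81 * 40.96 = 401.82.
Q^2 / (g*b^2) = 2291.54 / 401.82 = 5.7029.
yc = 5.7029^(1/3) = 1.7866 m.

1.7866


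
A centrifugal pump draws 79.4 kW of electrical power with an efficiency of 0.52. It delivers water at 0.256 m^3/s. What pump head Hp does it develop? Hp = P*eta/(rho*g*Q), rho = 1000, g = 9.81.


Pump head formula: Hp = P * eta / (rho * g * Q).
Numerator: P * eta = 79.4 * 1000 * 0.52 = 41288.0 W.
Denominator: rho * g * Q = 1000 * 9.81 * 0.256 = 2511.36.
Hp = 41288.0 / 2511.36 = 16.44 m.

16.44


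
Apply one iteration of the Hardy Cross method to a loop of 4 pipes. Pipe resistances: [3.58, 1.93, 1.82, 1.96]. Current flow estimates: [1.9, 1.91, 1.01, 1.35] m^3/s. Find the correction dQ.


Numerator terms (r*Q*|Q|): 3.58*1.9*|1.9| = 12.9238; 1.93*1.91*|1.91| = 7.0408; 1.82*1.01*|1.01| = 1.8566; 1.96*1.35*|1.35| = 3.5721.
Sum of numerator = 25.3933.
Denominator terms (r*|Q|): 3.58*|1.9| = 6.802; 1.93*|1.91| = 3.6863; 1.82*|1.01| = 1.8382; 1.96*|1.35| = 2.646.
2 * sum of denominator = 2 * 14.9725 = 29.945.
dQ = -25.3933 / 29.945 = -0.848 m^3/s.

-0.848


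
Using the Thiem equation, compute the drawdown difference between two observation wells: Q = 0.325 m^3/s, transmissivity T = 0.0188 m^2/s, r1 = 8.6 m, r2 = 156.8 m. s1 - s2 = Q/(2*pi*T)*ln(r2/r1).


Thiem equation: s1 - s2 = Q/(2*pi*T) * ln(r2/r1).
ln(r2/r1) = ln(156.8/8.6) = 2.9032.
Q/(2*pi*T) = 0.325 / (2*pi*0.0188) = 0.325 / 0.1181 = 2.7513.
s1 - s2 = 2.7513 * 2.9032 = 7.9877 m.

7.9877


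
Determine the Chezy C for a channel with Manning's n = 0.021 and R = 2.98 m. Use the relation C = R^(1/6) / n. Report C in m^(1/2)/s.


The Chezy coefficient relates to Manning's n through C = R^(1/6) / n.
R^(1/6) = 2.98^(1/6) = 1.199599.
C = 1.199599 / 0.021 = 57.12 m^(1/2)/s.

57.12


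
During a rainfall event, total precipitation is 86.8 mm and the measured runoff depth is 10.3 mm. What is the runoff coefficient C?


The runoff coefficient C = runoff depth / rainfall depth.
C = 10.3 / 86.8
  = 0.1187.

0.1187


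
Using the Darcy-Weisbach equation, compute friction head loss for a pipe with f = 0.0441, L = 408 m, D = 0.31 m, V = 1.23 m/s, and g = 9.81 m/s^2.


Darcy-Weisbach equation: h_f = f * (L/D) * V^2/(2g).
f * L/D = 0.0441 * 408/0.31 = 58.0413.
V^2/(2g) = 1.23^2 / (2*9.81) = 1.5129 / 19.62 = 0.0771 m.
h_f = 58.0413 * 0.0771 = 4.476 m.

4.476


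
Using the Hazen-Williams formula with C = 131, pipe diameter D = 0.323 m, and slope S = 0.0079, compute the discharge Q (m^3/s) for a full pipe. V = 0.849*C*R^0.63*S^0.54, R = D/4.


For a full circular pipe, R = D/4 = 0.323/4 = 0.0808 m.
V = 0.849 * 131 * 0.0808^0.63 * 0.0079^0.54
  = 0.849 * 131 * 0.20488 * 0.073235
  = 1.6688 m/s.
Pipe area A = pi*D^2/4 = pi*0.323^2/4 = 0.0819 m^2.
Q = A * V = 0.0819 * 1.6688 = 0.1367 m^3/s.

0.1367


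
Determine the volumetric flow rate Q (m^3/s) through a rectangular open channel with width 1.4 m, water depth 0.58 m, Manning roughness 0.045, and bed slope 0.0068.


For a rectangular channel, the cross-sectional area A = b * y = 1.4 * 0.58 = 0.81 m^2.
The wetted perimeter P = b + 2y = 1.4 + 2*0.58 = 2.56 m.
Hydraulic radius R = A/P = 0.81/2.56 = 0.3172 m.
Velocity V = (1/n)*R^(2/3)*S^(1/2) = (1/0.045)*0.3172^(2/3)*0.0068^(1/2) = 0.8523 m/s.
Discharge Q = A * V = 0.81 * 0.8523 = 0.692 m^3/s.

0.692


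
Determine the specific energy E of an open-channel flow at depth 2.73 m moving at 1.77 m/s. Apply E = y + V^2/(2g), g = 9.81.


Specific energy E = y + V^2/(2g).
Velocity head = V^2/(2g) = 1.77^2 / (2*9.81) = 3.1329 / 19.62 = 0.1597 m.
E = 2.73 + 0.1597 = 2.8897 m.

2.8897


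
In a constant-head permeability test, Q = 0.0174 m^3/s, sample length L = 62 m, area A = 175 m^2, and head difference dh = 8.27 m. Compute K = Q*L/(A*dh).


From K = Q*L / (A*dh):
Numerator: Q*L = 0.0174 * 62 = 1.0788.
Denominator: A*dh = 175 * 8.27 = 1447.25.
K = 1.0788 / 1447.25 = 0.000745 m/s.

0.000745


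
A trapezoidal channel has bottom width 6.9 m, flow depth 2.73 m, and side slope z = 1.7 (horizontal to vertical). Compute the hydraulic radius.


For a trapezoidal section with side slope z:
A = (b + z*y)*y = (6.9 + 1.7*2.73)*2.73 = 31.507 m^2.
P = b + 2*y*sqrt(1 + z^2) = 6.9 + 2*2.73*sqrt(1 + 1.7^2) = 17.669 m.
R = A/P = 31.507 / 17.669 = 1.7832 m.

1.7832


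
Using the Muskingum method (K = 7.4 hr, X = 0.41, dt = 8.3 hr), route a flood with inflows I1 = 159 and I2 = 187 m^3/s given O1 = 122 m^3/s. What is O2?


Muskingum coefficients:
denom = 2*K*(1-X) + dt = 2*7.4*(1-0.41) + 8.3 = 17.032.
C0 = (dt - 2*K*X)/denom = (8.3 - 2*7.4*0.41)/17.032 = 0.131.
C1 = (dt + 2*K*X)/denom = (8.3 + 2*7.4*0.41)/17.032 = 0.8436.
C2 = (2*K*(1-X) - dt)/denom = 0.0254.
O2 = C0*I2 + C1*I1 + C2*O1
   = 0.131*187 + 0.8436*159 + 0.0254*122
   = 161.73 m^3/s.

161.73


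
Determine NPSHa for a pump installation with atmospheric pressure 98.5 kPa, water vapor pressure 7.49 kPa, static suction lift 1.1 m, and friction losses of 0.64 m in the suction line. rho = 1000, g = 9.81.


NPSHa = p_atm/(rho*g) - z_s - hf_s - p_vap/(rho*g).
p_atm/(rho*g) = 98.5*1000 / (1000*9.81) = 10.041 m.
p_vap/(rho*g) = 7.49*1000 / (1000*9.81) = 0.764 m.
NPSHa = 10.041 - 1.1 - 0.64 - 0.764
      = 7.54 m.

7.54


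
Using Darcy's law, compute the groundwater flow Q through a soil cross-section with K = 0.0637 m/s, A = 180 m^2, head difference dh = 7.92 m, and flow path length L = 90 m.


Darcy's law: Q = K * A * i, where i = dh/L.
Hydraulic gradient i = 7.92 / 90 = 0.088.
Q = 0.0637 * 180 * 0.088
  = 1.009 m^3/s.

1.009


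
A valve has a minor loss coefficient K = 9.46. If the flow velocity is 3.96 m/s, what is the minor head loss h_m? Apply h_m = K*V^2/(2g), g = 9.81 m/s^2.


Minor loss formula: h_m = K * V^2/(2g).
V^2 = 3.96^2 = 15.6816.
V^2/(2g) = 15.6816 / 19.62 = 0.7993 m.
h_m = 9.46 * 0.7993 = 7.5611 m.

7.5611


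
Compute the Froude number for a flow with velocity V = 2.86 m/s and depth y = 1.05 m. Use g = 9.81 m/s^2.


The Froude number is defined as Fr = V / sqrt(g*y).
g*y = 9.81 * 1.05 = 10.3005.
sqrt(g*y) = sqrt(10.3005) = 3.2094.
Fr = 2.86 / 3.2094 = 0.8911.

0.8911


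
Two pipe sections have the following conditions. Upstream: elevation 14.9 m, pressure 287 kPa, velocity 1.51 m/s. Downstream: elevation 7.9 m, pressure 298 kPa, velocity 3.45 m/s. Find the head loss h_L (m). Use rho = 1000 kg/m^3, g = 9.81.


Total head at each section: H = z + p/(rho*g) + V^2/(2g).
H1 = 14.9 + 287*1000/(1000*9.81) + 1.51^2/(2*9.81)
   = 14.9 + 29.256 + 0.1162
   = 44.272 m.
H2 = 7.9 + 298*1000/(1000*9.81) + 3.45^2/(2*9.81)
   = 7.9 + 30.377 + 0.6067
   = 38.884 m.
h_L = H1 - H2 = 44.272 - 38.884 = 5.388 m.

5.388


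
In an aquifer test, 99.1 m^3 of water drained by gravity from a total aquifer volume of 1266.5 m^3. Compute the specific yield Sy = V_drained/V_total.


Specific yield Sy = Volume drained / Total volume.
Sy = 99.1 / 1266.5
   = 0.0782.

0.0782


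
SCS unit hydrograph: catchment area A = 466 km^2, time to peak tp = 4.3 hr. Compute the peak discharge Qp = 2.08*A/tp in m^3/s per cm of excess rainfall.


SCS formula: Qp = 2.08 * A / tp.
Qp = 2.08 * 466 / 4.3
   = 969.28 / 4.3
   = 225.41 m^3/s per cm.

225.41


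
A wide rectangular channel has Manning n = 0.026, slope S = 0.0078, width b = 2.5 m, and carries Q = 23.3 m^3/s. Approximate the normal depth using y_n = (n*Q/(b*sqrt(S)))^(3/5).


We use the wide-channel approximation y_n = (n*Q/(b*sqrt(S)))^(3/5).
sqrt(S) = sqrt(0.0078) = 0.088318.
Numerator: n*Q = 0.026 * 23.3 = 0.6058.
Denominator: b*sqrt(S) = 2.5 * 0.088318 = 0.220795.
arg = 2.7437.
y_n = 2.7437^(3/5) = 1.8323 m.

1.8323


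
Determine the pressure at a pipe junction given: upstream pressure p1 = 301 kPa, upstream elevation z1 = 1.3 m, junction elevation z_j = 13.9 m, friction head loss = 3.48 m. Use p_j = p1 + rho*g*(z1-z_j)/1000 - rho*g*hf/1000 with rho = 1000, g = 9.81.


Junction pressure: p_j = p1 + rho*g*(z1 - z_j)/1000 - rho*g*hf/1000.
Elevation term = 1000*9.81*(1.3 - 13.9)/1000 = -123.606 kPa.
Friction term = 1000*9.81*3.48/1000 = 34.139 kPa.
p_j = 301 + -123.606 - 34.139 = 143.26 kPa.

143.26


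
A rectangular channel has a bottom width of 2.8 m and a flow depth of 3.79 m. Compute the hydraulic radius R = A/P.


For a rectangular section:
Flow area A = b * y = 2.8 * 3.79 = 10.61 m^2.
Wetted perimeter P = b + 2y = 2.8 + 2*3.79 = 10.38 m.
Hydraulic radius R = A/P = 10.61 / 10.38 = 1.0224 m.

1.0224


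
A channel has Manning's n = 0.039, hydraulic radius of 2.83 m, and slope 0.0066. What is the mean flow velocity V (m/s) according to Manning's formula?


Manning's equation gives V = (1/n) * R^(2/3) * S^(1/2).
First, compute R^(2/3) = 2.83^(2/3) = 2.0007.
Next, S^(1/2) = 0.0066^(1/2) = 0.08124.
Then 1/n = 1/0.039 = 25.64.
V = 25.64 * 2.0007 * 0.08124 = 4.1677 m/s.

4.1677


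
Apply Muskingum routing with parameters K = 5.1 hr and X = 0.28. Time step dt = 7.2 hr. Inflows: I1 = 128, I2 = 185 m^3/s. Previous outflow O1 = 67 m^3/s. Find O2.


Muskingum coefficients:
denom = 2*K*(1-X) + dt = 2*5.1*(1-0.28) + 7.2 = 14.544.
C0 = (dt - 2*K*X)/denom = (7.2 - 2*5.1*0.28)/14.544 = 0.2987.
C1 = (dt + 2*K*X)/denom = (7.2 + 2*5.1*0.28)/14.544 = 0.6914.
C2 = (2*K*(1-X) - dt)/denom = 0.0099.
O2 = C0*I2 + C1*I1 + C2*O1
   = 0.2987*185 + 0.6914*128 + 0.0099*67
   = 144.42 m^3/s.

144.42


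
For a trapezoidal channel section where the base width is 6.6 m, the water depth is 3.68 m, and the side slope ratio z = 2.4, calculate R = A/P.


For a trapezoidal section with side slope z:
A = (b + z*y)*y = (6.6 + 2.4*3.68)*3.68 = 56.79 m^2.
P = b + 2*y*sqrt(1 + z^2) = 6.6 + 2*3.68*sqrt(1 + 2.4^2) = 25.736 m.
R = A/P = 56.79 / 25.736 = 2.2066 m.

2.2066


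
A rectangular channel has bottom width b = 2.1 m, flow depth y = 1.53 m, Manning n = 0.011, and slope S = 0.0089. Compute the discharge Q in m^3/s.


For a rectangular channel, the cross-sectional area A = b * y = 2.1 * 1.53 = 3.21 m^2.
The wetted perimeter P = b + 2y = 2.1 + 2*1.53 = 5.16 m.
Hydraulic radius R = A/P = 3.21/5.16 = 0.6227 m.
Velocity V = (1/n)*R^(2/3)*S^(1/2) = (1/0.011)*0.6227^(2/3)*0.0089^(1/2) = 6.2538 m/s.
Discharge Q = A * V = 3.21 * 6.2538 = 20.093 m^3/s.

20.093


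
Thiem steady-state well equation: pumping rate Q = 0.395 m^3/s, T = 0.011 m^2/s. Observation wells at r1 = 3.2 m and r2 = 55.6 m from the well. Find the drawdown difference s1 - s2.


Thiem equation: s1 - s2 = Q/(2*pi*T) * ln(r2/r1).
ln(r2/r1) = ln(55.6/3.2) = 2.855.
Q/(2*pi*T) = 0.395 / (2*pi*0.011) = 0.395 / 0.0691 = 5.7151.
s1 - s2 = 5.7151 * 2.855 = 16.3168 m.

16.3168


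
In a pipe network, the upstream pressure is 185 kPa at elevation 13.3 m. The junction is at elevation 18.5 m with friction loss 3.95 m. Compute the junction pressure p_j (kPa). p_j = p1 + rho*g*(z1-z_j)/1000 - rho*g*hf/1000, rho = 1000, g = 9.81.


Junction pressure: p_j = p1 + rho*g*(z1 - z_j)/1000 - rho*g*hf/1000.
Elevation term = 1000*9.81*(13.3 - 18.5)/1000 = -51.012 kPa.
Friction term = 1000*9.81*3.95/1000 = 38.749 kPa.
p_j = 185 + -51.012 - 38.749 = 95.24 kPa.

95.24


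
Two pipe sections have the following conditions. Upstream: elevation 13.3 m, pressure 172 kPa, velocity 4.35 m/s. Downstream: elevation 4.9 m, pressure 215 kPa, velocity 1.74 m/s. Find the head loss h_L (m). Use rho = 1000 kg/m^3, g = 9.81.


Total head at each section: H = z + p/(rho*g) + V^2/(2g).
H1 = 13.3 + 172*1000/(1000*9.81) + 4.35^2/(2*9.81)
   = 13.3 + 17.533 + 0.9644
   = 31.798 m.
H2 = 4.9 + 215*1000/(1000*9.81) + 1.74^2/(2*9.81)
   = 4.9 + 21.916 + 0.1543
   = 26.971 m.
h_L = H1 - H2 = 31.798 - 26.971 = 4.827 m.

4.827


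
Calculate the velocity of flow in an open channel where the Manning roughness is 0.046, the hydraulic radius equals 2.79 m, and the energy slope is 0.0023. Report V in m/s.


Manning's equation gives V = (1/n) * R^(2/3) * S^(1/2).
First, compute R^(2/3) = 2.79^(2/3) = 1.9818.
Next, S^(1/2) = 0.0023^(1/2) = 0.047958.
Then 1/n = 1/0.046 = 21.74.
V = 21.74 * 1.9818 * 0.047958 = 2.0662 m/s.

2.0662


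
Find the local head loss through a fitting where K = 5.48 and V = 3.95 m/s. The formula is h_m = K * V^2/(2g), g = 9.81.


Minor loss formula: h_m = K * V^2/(2g).
V^2 = 3.95^2 = 15.6025.
V^2/(2g) = 15.6025 / 19.62 = 0.7952 m.
h_m = 5.48 * 0.7952 = 4.3579 m.

4.3579


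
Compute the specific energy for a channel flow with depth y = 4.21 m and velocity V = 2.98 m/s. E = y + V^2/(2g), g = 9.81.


Specific energy E = y + V^2/(2g).
Velocity head = V^2/(2g) = 2.98^2 / (2*9.81) = 8.8804 / 19.62 = 0.4526 m.
E = 4.21 + 0.4526 = 4.6626 m.

4.6626


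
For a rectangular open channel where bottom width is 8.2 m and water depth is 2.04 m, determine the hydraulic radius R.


For a rectangular section:
Flow area A = b * y = 8.2 * 2.04 = 16.73 m^2.
Wetted perimeter P = b + 2y = 8.2 + 2*2.04 = 12.28 m.
Hydraulic radius R = A/P = 16.73 / 12.28 = 1.3622 m.

1.3622


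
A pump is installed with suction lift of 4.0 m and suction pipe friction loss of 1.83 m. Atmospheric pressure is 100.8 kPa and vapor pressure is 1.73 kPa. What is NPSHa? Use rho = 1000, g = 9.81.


NPSHa = p_atm/(rho*g) - z_s - hf_s - p_vap/(rho*g).
p_atm/(rho*g) = 100.8*1000 / (1000*9.81) = 10.275 m.
p_vap/(rho*g) = 1.73*1000 / (1000*9.81) = 0.176 m.
NPSHa = 10.275 - 4.0 - 1.83 - 0.176
      = 4.27 m.

4.27


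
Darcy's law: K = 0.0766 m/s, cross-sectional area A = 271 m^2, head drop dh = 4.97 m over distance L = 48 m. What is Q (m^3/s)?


Darcy's law: Q = K * A * i, where i = dh/L.
Hydraulic gradient i = 4.97 / 48 = 0.103542.
Q = 0.0766 * 271 * 0.103542
  = 2.1494 m^3/s.

2.1494


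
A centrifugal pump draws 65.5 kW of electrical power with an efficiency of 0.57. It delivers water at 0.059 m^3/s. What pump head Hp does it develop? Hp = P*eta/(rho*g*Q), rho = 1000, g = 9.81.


Pump head formula: Hp = P * eta / (rho * g * Q).
Numerator: P * eta = 65.5 * 1000 * 0.57 = 37335.0 W.
Denominator: rho * g * Q = 1000 * 9.81 * 0.059 = 578.79.
Hp = 37335.0 / 578.79 = 64.51 m.

64.51


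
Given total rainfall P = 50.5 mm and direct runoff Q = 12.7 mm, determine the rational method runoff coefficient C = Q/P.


The runoff coefficient C = runoff depth / rainfall depth.
C = 12.7 / 50.5
  = 0.2515.

0.2515


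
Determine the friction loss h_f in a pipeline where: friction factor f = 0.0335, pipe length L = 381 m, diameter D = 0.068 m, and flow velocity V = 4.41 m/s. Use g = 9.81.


Darcy-Weisbach equation: h_f = f * (L/D) * V^2/(2g).
f * L/D = 0.0335 * 381/0.068 = 187.6985.
V^2/(2g) = 4.41^2 / (2*9.81) = 19.4481 / 19.62 = 0.9912 m.
h_f = 187.6985 * 0.9912 = 186.054 m.

186.054


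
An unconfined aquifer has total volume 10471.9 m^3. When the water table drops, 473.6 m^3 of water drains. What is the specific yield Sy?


Specific yield Sy = Volume drained / Total volume.
Sy = 473.6 / 10471.9
   = 0.0452.

0.0452


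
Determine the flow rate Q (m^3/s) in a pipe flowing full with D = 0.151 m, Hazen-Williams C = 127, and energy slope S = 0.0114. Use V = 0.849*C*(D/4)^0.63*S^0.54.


For a full circular pipe, R = D/4 = 0.151/4 = 0.0377 m.
V = 0.849 * 127 * 0.0377^0.63 * 0.0114^0.54
  = 0.849 * 127 * 0.126899 * 0.089275
  = 1.2215 m/s.
Pipe area A = pi*D^2/4 = pi*0.151^2/4 = 0.0179 m^2.
Q = A * V = 0.0179 * 1.2215 = 0.0219 m^3/s.

0.0219


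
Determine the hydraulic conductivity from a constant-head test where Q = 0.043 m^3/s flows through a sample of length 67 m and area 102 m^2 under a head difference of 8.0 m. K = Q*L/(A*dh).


From K = Q*L / (A*dh):
Numerator: Q*L = 0.043 * 67 = 2.881.
Denominator: A*dh = 102 * 8.0 = 816.0.
K = 2.881 / 816.0 = 0.003531 m/s.

0.003531


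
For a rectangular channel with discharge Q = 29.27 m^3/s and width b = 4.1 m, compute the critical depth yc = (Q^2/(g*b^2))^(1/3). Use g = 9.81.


Using yc = (Q^2 / (g * b^2))^(1/3):
Q^2 = 29.27^2 = 856.73.
g * b^2 = 9.81 * 4.1^2 = 9.81 * 16.81 = 164.91.
Q^2 / (g*b^2) = 856.73 / 164.91 = 5.1951.
yc = 5.1951^(1/3) = 1.732 m.

1.732


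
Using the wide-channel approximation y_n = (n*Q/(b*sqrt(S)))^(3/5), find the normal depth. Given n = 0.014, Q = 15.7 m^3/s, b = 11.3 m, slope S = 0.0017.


We use the wide-channel approximation y_n = (n*Q/(b*sqrt(S)))^(3/5).
sqrt(S) = sqrt(0.0017) = 0.041231.
Numerator: n*Q = 0.014 * 15.7 = 0.2198.
Denominator: b*sqrt(S) = 11.3 * 0.041231 = 0.46591.
arg = 0.4718.
y_n = 0.4718^(3/5) = 0.6371 m.

0.6371


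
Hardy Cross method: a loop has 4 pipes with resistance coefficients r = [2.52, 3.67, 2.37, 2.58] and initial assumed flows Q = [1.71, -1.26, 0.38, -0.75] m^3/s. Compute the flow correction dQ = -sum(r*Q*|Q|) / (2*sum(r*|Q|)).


Numerator terms (r*Q*|Q|): 2.52*1.71*|1.71| = 7.3687; 3.67*-1.26*|-1.26| = -5.8265; 2.37*0.38*|0.38| = 0.3422; 2.58*-0.75*|-0.75| = -1.4512.
Sum of numerator = 0.4332.
Denominator terms (r*|Q|): 2.52*|1.71| = 4.3092; 3.67*|-1.26| = 4.6242; 2.37*|0.38| = 0.9006; 2.58*|-0.75| = 1.935.
2 * sum of denominator = 2 * 11.769 = 23.538.
dQ = -0.4332 / 23.538 = -0.0184 m^3/s.

-0.0184


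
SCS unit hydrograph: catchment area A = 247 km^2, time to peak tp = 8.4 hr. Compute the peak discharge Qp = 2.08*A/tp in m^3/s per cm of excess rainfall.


SCS formula: Qp = 2.08 * A / tp.
Qp = 2.08 * 247 / 8.4
   = 513.76 / 8.4
   = 61.16 m^3/s per cm.

61.16


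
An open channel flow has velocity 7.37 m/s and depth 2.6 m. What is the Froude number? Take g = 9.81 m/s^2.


The Froude number is defined as Fr = V / sqrt(g*y).
g*y = 9.81 * 2.6 = 25.506.
sqrt(g*y) = sqrt(25.506) = 5.0503.
Fr = 7.37 / 5.0503 = 1.4593.

1.4593


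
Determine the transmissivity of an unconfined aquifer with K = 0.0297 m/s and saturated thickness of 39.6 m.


Transmissivity is defined as T = K * h.
T = 0.0297 * 39.6
  = 1.1761 m^2/s.

1.1761


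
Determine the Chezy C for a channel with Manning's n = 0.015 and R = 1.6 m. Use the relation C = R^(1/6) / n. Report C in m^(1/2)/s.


The Chezy coefficient relates to Manning's n through C = R^(1/6) / n.
R^(1/6) = 1.6^(1/6) = 1.081484.
C = 1.081484 / 0.015 = 72.1 m^(1/2)/s.

72.1


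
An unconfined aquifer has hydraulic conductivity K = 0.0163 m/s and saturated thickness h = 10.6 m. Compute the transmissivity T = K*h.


Transmissivity is defined as T = K * h.
T = 0.0163 * 10.6
  = 0.1728 m^2/s.

0.1728


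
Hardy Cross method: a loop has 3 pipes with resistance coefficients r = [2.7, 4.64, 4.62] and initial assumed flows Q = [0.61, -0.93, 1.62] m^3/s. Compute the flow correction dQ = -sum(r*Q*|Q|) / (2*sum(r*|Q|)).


Numerator terms (r*Q*|Q|): 2.7*0.61*|0.61| = 1.0047; 4.64*-0.93*|-0.93| = -4.0131; 4.62*1.62*|1.62| = 12.1247.
Sum of numerator = 9.1163.
Denominator terms (r*|Q|): 2.7*|0.61| = 1.647; 4.64*|-0.93| = 4.3152; 4.62*|1.62| = 7.4844.
2 * sum of denominator = 2 * 13.4466 = 26.8932.
dQ = -9.1163 / 26.8932 = -0.339 m^3/s.

-0.339


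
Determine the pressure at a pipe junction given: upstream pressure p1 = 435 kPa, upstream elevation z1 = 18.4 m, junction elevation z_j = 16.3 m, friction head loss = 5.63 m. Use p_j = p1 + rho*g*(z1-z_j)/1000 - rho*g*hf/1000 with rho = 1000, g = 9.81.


Junction pressure: p_j = p1 + rho*g*(z1 - z_j)/1000 - rho*g*hf/1000.
Elevation term = 1000*9.81*(18.4 - 16.3)/1000 = 20.601 kPa.
Friction term = 1000*9.81*5.63/1000 = 55.23 kPa.
p_j = 435 + 20.601 - 55.23 = 400.37 kPa.

400.37


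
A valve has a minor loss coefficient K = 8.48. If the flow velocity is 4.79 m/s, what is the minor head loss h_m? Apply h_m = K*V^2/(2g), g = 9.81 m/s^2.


Minor loss formula: h_m = K * V^2/(2g).
V^2 = 4.79^2 = 22.9441.
V^2/(2g) = 22.9441 / 19.62 = 1.1694 m.
h_m = 8.48 * 1.1694 = 9.9167 m.

9.9167


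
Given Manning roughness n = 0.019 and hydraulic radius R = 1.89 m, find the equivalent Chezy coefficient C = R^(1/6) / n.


The Chezy coefficient relates to Manning's n through C = R^(1/6) / n.
R^(1/6) = 1.89^(1/6) = 1.111929.
C = 1.111929 / 0.019 = 58.52 m^(1/2)/s.

58.52


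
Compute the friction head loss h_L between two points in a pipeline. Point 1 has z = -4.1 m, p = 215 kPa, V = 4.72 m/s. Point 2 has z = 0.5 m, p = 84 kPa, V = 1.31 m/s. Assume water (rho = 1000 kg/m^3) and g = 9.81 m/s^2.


Total head at each section: H = z + p/(rho*g) + V^2/(2g).
H1 = -4.1 + 215*1000/(1000*9.81) + 4.72^2/(2*9.81)
   = -4.1 + 21.916 + 1.1355
   = 18.952 m.
H2 = 0.5 + 84*1000/(1000*9.81) + 1.31^2/(2*9.81)
   = 0.5 + 8.563 + 0.0875
   = 9.15 m.
h_L = H1 - H2 = 18.952 - 9.15 = 9.802 m.

9.802


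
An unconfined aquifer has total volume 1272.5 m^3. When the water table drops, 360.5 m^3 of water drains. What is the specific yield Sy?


Specific yield Sy = Volume drained / Total volume.
Sy = 360.5 / 1272.5
   = 0.2833.

0.2833


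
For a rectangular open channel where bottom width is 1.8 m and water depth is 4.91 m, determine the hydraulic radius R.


For a rectangular section:
Flow area A = b * y = 1.8 * 4.91 = 8.84 m^2.
Wetted perimeter P = b + 2y = 1.8 + 2*4.91 = 11.62 m.
Hydraulic radius R = A/P = 8.84 / 11.62 = 0.7606 m.

0.7606


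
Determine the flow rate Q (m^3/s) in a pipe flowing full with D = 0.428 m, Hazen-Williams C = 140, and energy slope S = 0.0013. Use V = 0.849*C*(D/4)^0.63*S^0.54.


For a full circular pipe, R = D/4 = 0.428/4 = 0.107 m.
V = 0.849 * 140 * 0.107^0.63 * 0.0013^0.54
  = 0.849 * 140 * 0.244631 * 0.027639
  = 0.8037 m/s.
Pipe area A = pi*D^2/4 = pi*0.428^2/4 = 0.1439 m^2.
Q = A * V = 0.1439 * 0.8037 = 0.1156 m^3/s.

0.1156


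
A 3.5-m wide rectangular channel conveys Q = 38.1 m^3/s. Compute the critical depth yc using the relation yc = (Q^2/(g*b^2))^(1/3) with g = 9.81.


Using yc = (Q^2 / (g * b^2))^(1/3):
Q^2 = 38.1^2 = 1451.61.
g * b^2 = 9.81 * 3.5^2 = 9.81 * 12.25 = 120.17.
Q^2 / (g*b^2) = 1451.61 / 120.17 = 12.0796.
yc = 12.0796^(1/3) = 2.2945 m.

2.2945


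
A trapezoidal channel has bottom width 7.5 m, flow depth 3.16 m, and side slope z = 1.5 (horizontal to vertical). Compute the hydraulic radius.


For a trapezoidal section with side slope z:
A = (b + z*y)*y = (7.5 + 1.5*3.16)*3.16 = 38.678 m^2.
P = b + 2*y*sqrt(1 + z^2) = 7.5 + 2*3.16*sqrt(1 + 1.5^2) = 18.894 m.
R = A/P = 38.678 / 18.894 = 2.0472 m.

2.0472


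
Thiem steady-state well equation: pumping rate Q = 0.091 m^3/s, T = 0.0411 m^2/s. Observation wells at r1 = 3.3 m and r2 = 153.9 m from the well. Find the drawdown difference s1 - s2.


Thiem equation: s1 - s2 = Q/(2*pi*T) * ln(r2/r1).
ln(r2/r1) = ln(153.9/3.3) = 3.8424.
Q/(2*pi*T) = 0.091 / (2*pi*0.0411) = 0.091 / 0.2582 = 0.3524.
s1 - s2 = 0.3524 * 3.8424 = 1.354 m.

1.354


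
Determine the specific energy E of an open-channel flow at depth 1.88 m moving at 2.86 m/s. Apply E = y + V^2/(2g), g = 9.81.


Specific energy E = y + V^2/(2g).
Velocity head = V^2/(2g) = 2.86^2 / (2*9.81) = 8.1796 / 19.62 = 0.4169 m.
E = 1.88 + 0.4169 = 2.2969 m.

2.2969
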